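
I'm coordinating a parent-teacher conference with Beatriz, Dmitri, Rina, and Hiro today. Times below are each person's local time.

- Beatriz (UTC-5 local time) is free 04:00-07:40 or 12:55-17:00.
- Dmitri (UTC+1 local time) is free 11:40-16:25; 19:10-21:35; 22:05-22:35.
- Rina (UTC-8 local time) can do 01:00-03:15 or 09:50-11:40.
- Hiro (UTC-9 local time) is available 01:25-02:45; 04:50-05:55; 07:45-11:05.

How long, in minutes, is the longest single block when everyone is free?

Beatriz in UTC: 09:00-12:40, 17:55-22:00 (add 5h to convert from UTC-5).
Dmitri in UTC: 10:40-15:25, 18:10-20:35, 21:05-21:35 (subtract 1h to convert from UTC+1).
Rina in UTC: 09:00-11:15, 17:50-19:40 (add 8h to convert from UTC-8).
Hiro in UTC: 10:25-11:45, 13:50-14:55, 16:45-20:05 (add 9h to convert from UTC-9).
Beatriz ∩ Dmitri: 10:40-12:40, 18:10-20:35, 21:05-21:35.
Beatriz ∩ Dmitri ∩ Rina: 10:40-11:15, 18:10-19:40.
Beatriz ∩ Dmitri ∩ Rina ∩ Hiro: 10:40-11:15, 18:10-19:40.
The longest is 18:10-19:40 at 90 minutes.

90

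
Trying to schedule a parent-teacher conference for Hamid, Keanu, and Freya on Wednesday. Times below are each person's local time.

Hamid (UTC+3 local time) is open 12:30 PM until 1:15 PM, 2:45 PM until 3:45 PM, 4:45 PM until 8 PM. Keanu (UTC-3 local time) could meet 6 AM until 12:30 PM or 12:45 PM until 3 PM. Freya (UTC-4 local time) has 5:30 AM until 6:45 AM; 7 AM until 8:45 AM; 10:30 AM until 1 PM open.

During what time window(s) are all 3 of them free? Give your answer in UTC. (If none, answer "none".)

Hamid in UTC: 09:30-10:15, 11:45-12:45, 13:45-17:00 (subtract 3h to convert from UTC+3).
Keanu in UTC: 09:00-15:30, 15:45-18:00 (add 3h to convert from UTC-3).
Freya in UTC: 09:30-10:45, 11:00-12:45, 14:30-17:00 (add 4h to convert from UTC-4).
Hamid ∩ Keanu: 09:30-10:15, 11:45-12:45, 13:45-15:30, 15:45-17:00.
Hamid ∩ Keanu ∩ Freya: 09:30-10:15, 11:45-12:45, 14:30-15:30, 15:45-17:00.

09:30-10:15, 11:45-12:45, 14:30-15:30, 15:45-17:00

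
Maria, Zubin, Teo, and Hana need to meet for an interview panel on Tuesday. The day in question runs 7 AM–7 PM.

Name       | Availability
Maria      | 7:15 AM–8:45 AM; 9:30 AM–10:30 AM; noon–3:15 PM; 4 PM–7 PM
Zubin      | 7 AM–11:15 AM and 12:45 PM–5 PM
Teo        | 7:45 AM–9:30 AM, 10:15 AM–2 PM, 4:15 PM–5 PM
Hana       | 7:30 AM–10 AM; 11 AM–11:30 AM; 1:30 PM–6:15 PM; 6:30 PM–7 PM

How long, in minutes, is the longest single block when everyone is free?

Maria ∩ Zubin: 07:15-08:45, 09:30-10:30, 12:45-15:15, 16:00-17:00.
Maria ∩ Zubin ∩ Teo: 07:45-08:45, 10:15-10:30, 12:45-14:00, 16:15-17:00.
Maria ∩ Zubin ∩ Teo ∩ Hana: 07:45-08:45, 13:30-14:00, 16:15-17:00.
The longest is 07:45-08:45 at 60 minutes.

60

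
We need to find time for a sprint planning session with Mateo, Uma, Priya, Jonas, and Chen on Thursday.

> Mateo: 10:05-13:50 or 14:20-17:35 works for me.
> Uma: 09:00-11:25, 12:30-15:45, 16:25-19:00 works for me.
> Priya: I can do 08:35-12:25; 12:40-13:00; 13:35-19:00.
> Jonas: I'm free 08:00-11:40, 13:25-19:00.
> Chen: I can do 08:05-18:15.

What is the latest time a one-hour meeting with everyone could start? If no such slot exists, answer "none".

16:35

Mateo ∩ Uma: 10:05-11:25, 12:30-13:50, 14:20-15:45, 16:25-17:35.
Mateo ∩ Uma ∩ Priya: 10:05-11:25, 12:40-13:00, 13:35-13:50, 14:20-15:45, 16:25-17:35.
Mateo ∩ Uma ∩ Priya ∩ Jonas: 10:05-11:25, 13:35-13:50, 14:20-15:45, 16:25-17:35.
Mateo ∩ Uma ∩ Priya ∩ Jonas ∩ Chen: 10:05-11:25, 13:35-13:50, 14:20-15:45, 16:25-17:35.
So the common availability across everyone is 10:05-11:25, 13:35-13:50, 14:20-15:45, 16:25-17:35.
The last common window of at least 60 minutes is 16:25-17:35; a 60-minute meeting can start as late as 16:35 and still end by 17:35.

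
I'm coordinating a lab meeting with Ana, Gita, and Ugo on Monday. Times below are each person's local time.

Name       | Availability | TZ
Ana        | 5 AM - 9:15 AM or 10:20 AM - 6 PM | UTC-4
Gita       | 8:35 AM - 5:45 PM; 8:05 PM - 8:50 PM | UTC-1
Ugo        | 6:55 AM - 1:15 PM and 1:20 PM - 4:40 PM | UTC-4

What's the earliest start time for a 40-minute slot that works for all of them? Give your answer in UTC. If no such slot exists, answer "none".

10:55

Ana in UTC: 09:00-13:15, 14:20-22:00 (add 4h to convert from UTC-4).
Gita in UTC: 09:35-18:45, 21:05-21:50 (add 1h to convert from UTC-1).
Ugo in UTC: 10:55-17:15, 17:20-20:40 (add 4h to convert from UTC-4).
Ana ∩ Gita: 09:35-13:15, 14:20-18:45, 21:05-21:50.
Ana ∩ Gita ∩ Ugo: 10:55-13:15, 14:20-17:15, 17:20-18:45.
So the common availability across everyone is 10:55-13:15, 14:20-17:15, 17:20-18:45.
The first common window of at least 40 minutes is 10:55-13:15, so the earliest start is 10:55.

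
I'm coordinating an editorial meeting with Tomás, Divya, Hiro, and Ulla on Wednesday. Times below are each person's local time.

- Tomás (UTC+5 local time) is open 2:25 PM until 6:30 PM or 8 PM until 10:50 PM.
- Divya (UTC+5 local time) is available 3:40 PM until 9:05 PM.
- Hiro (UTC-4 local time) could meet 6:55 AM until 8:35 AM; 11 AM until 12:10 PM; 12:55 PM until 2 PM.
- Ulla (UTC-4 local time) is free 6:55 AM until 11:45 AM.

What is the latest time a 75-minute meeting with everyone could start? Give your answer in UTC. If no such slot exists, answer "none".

11:20

Tomás in UTC: 09:25-13:30, 15:00-17:50 (subtract 5h to convert from UTC+5).
Divya in UTC: 10:40-16:05 (subtract 5h to convert from UTC+5).
Hiro in UTC: 10:55-12:35, 15:00-16:10, 16:55-18:00 (add 4h to convert from UTC-4).
Ulla in UTC: 10:55-15:45 (add 4h to convert from UTC-4).
Tomás ∩ Divya: 10:40-13:30, 15:00-16:05.
Tomás ∩ Divya ∩ Hiro: 10:55-12:35, 15:00-16:05.
Tomás ∩ Divya ∩ Hiro ∩ Ulla: 10:55-12:35, 15:00-15:45.
So the common availability across everyone is 10:55-12:35, 15:00-15:45.
The last common window of at least 75 minutes is 10:55-12:35; a 75-minute meeting can start as late as 11:20 and still end by 12:35.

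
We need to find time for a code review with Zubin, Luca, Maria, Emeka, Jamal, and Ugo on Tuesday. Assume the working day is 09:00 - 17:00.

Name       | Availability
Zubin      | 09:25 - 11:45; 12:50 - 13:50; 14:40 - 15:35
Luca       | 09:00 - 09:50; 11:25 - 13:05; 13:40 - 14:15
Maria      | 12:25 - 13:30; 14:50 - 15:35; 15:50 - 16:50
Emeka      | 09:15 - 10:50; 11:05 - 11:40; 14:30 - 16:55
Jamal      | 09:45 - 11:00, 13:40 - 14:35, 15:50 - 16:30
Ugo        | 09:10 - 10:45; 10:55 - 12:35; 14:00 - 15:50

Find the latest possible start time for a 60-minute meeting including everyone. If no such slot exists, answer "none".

Zubin ∩ Luca: 09:25-09:50, 11:25-11:45, 12:50-13:05, 13:40-13:50.
Zubin ∩ Luca ∩ Maria: 12:50-13:05.
Zubin ∩ Luca ∩ Maria ∩ Emeka: ∅.
Zubin ∩ Luca ∩ Maria ∩ Emeka ∩ Jamal: ∅.
Zubin ∩ Luca ∩ Maria ∩ Emeka ∩ Jamal ∩ Ugo: ∅.
There is no time when everyone is free.
No common window is at least 60 minutes long.

none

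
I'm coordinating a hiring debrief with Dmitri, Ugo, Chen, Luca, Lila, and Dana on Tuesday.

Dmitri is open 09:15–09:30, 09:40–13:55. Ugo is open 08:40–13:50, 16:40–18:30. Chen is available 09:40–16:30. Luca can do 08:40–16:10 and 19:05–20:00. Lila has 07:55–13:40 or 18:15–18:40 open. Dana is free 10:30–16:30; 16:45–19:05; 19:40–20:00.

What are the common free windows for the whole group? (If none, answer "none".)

10:30-13:40

Dmitri ∩ Ugo: 09:15-09:30, 09:40-13:50.
Dmitri ∩ Ugo ∩ Chen: 09:40-13:50.
Dmitri ∩ Ugo ∩ Chen ∩ Luca: 09:40-13:50.
Dmitri ∩ Ugo ∩ Chen ∩ Luca ∩ Lila: 09:40-13:40.
Dmitri ∩ Ugo ∩ Chen ∩ Luca ∩ Lila ∩ Dana: 10:30-13:40.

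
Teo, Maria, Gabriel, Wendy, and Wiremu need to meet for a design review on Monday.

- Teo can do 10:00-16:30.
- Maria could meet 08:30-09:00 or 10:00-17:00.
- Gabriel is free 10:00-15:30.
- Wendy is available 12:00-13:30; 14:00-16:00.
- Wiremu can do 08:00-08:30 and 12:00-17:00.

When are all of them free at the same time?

Teo ∩ Maria: 10:00-16:30.
Teo ∩ Maria ∩ Gabriel: 10:00-15:30.
Teo ∩ Maria ∩ Gabriel ∩ Wendy: 12:00-13:30, 14:00-15:30.
Teo ∩ Maria ∩ Gabriel ∩ Wendy ∩ Wiremu: 12:00-13:30, 14:00-15:30.
So the common availability across everyone is 12:00-13:30, 14:00-15:30.

12:00-13:30, 14:00-15:30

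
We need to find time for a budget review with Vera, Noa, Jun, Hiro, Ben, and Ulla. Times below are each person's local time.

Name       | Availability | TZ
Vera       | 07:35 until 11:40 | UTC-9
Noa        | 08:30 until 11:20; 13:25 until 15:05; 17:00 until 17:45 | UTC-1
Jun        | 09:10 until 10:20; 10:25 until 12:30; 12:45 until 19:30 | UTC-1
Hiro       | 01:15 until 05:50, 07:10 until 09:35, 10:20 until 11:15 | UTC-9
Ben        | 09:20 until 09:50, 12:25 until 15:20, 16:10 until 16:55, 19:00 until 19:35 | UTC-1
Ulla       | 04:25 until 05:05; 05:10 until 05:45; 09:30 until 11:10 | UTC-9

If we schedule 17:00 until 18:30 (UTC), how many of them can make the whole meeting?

3

Vera in UTC: 16:35-20:40 (add 9h to convert from UTC-9).
Noa in UTC: 09:30-12:20, 14:25-16:05, 18:00-18:45 (add 1h to convert from UTC-1).
Jun in UTC: 10:10-11:20, 11:25-13:30, 13:45-20:30 (add 1h to convert from UTC-1).
Hiro in UTC: 10:15-14:50, 16:10-18:35, 19:20-20:15 (add 9h to convert from UTC-9).
Ben in UTC: 10:20-10:50, 13:25-16:20, 17:10-17:55, 20:00-20:35 (add 1h to convert from UTC-1).
Ulla in UTC: 13:25-14:05, 14:10-14:45, 18:30-20:10 (add 9h to convert from UTC-9).
Vera, Jun, and Hiro can make the full 17:00-18:30 slot — that's 3.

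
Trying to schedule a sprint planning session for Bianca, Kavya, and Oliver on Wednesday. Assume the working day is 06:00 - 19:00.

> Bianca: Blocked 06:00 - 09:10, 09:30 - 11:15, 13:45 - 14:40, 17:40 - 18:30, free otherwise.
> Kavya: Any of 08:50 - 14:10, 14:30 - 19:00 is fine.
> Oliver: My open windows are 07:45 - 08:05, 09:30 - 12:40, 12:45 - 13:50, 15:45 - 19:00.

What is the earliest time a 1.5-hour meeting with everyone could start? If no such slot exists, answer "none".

Bianca free: 09:10-09:30, 11:15-13:45, 14:40-17:40, 18:30-19:00 (invert busy blocks within the working day).
Kavya free: 08:50-14:10, 14:30-19:00.
Oliver free: 07:45-08:05, 09:30-12:40, 12:45-13:50, 15:45-19:00.
Bianca ∩ Kavya: 09:10-09:30, 11:15-13:45, 14:40-17:40, 18:30-19:00.
Bianca ∩ Kavya ∩ Oliver: 11:15-12:40, 12:45-13:45, 15:45-17:40, 18:30-19:00.
So the common availability across everyone is 11:15-12:40, 12:45-13:45, 15:45-17:40, 18:30-19:00.
The first common window of at least 90 minutes is 15:45-17:40, so the earliest start is 15:45.

15:45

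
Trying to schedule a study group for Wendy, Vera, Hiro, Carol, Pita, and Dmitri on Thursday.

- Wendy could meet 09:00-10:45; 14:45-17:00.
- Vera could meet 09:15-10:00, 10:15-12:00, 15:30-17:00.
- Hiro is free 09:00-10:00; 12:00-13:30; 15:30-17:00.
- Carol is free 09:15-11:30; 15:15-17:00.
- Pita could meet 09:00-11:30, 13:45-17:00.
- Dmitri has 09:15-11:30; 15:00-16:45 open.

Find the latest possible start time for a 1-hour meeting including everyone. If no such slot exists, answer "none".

Wendy ∩ Vera: 09:15-10:00, 10:15-10:45, 15:30-17:00.
Wendy ∩ Vera ∩ Hiro: 09:15-10:00, 15:30-17:00.
Wendy ∩ Vera ∩ Hiro ∩ Carol: 09:15-10:00, 15:30-17:00.
Wendy ∩ Vera ∩ Hiro ∩ Carol ∩ Pita: 09:15-10:00, 15:30-17:00.
Wendy ∩ Vera ∩ Hiro ∩ Carol ∩ Pita ∩ Dmitri: 09:15-10:00, 15:30-16:45.
The last common window of at least 60 minutes is 15:30-16:45; a 60-minute meeting can start as late as 15:45 and still end by 16:45.

15:45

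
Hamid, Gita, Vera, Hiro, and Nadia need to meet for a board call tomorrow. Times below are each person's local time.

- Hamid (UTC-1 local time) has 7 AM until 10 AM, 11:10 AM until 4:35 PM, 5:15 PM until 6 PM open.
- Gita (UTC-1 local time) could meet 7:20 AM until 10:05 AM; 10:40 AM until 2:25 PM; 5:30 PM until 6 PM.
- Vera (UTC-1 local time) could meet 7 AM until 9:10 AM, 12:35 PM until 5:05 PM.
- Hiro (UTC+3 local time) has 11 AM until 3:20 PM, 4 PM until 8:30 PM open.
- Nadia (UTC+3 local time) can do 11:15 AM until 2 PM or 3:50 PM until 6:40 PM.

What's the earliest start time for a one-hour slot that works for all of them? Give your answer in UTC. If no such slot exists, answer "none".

08:20

Hamid in UTC: 08:00-11:00, 12:10-17:35, 18:15-19:00 (add 1h to convert from UTC-1).
Gita in UTC: 08:20-11:05, 11:40-15:25, 18:30-19:00 (add 1h to convert from UTC-1).
Vera in UTC: 08:00-10:10, 13:35-18:05 (add 1h to convert from UTC-1).
Hiro in UTC: 08:00-12:20, 13:00-17:30 (subtract 3h to convert from UTC+3).
Nadia in UTC: 08:15-11:00, 12:50-15:40 (subtract 3h to convert from UTC+3).
Hamid ∩ Gita: 08:20-11:00, 12:10-15:25, 18:30-19:00.
Hamid ∩ Gita ∩ Vera: 08:20-10:10, 13:35-15:25.
Hamid ∩ Gita ∩ Vera ∩ Hiro: 08:20-10:10, 13:35-15:25.
Hamid ∩ Gita ∩ Vera ∩ Hiro ∩ Nadia: 08:20-10:10, 13:35-15:25.
The first common window of at least 60 minutes is 08:20-10:10, so the earliest start is 08:20.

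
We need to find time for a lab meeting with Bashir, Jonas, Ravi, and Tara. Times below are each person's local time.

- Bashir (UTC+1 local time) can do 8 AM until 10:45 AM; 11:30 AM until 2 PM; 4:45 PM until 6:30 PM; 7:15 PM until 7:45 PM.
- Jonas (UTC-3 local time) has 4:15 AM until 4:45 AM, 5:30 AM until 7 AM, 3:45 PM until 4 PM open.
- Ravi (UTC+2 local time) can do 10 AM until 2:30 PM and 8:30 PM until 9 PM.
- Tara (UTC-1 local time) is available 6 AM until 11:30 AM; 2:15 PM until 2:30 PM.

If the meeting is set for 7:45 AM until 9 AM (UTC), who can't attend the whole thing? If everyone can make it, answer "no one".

Bashir in UTC: 07:00-09:45, 10:30-13:00, 15:45-17:30, 18:15-18:45 (subtract 1h to convert from UTC+1).
Jonas in UTC: 07:15-07:45, 08:30-10:00, 18:45-19:00 (add 3h to convert from UTC-3).
Ravi in UTC: 08:00-12:30, 18:30-19:00 (subtract 2h to convert from UTC+2).
Tara in UTC: 07:00-12:30, 15:15-15:30 (add 1h to convert from UTC-1).
Bashir: free for 07:45-09:00. Jonas: not fully free for 07:45-09:00. Ravi: not fully free for 07:45-09:00. Tara: free for 07:45-09:00.

Jonas, Ravi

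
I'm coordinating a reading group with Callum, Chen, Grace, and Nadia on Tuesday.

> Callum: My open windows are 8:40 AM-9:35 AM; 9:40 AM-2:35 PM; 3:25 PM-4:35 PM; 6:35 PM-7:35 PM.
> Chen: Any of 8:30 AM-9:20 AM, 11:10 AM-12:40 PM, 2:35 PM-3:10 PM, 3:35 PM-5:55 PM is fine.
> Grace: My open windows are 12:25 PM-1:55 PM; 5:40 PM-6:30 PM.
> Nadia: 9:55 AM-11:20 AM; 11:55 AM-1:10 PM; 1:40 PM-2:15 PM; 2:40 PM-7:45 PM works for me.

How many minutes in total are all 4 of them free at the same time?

Callum ∩ Chen: 08:40-09:20, 11:10-12:40, 15:35-16:35.
Callum ∩ Chen ∩ Grace: 12:25-12:40.
Callum ∩ Chen ∩ Grace ∩ Nadia: 12:25-12:40.
Those are the intersection windows.
That's a single block of 15 minutes.

15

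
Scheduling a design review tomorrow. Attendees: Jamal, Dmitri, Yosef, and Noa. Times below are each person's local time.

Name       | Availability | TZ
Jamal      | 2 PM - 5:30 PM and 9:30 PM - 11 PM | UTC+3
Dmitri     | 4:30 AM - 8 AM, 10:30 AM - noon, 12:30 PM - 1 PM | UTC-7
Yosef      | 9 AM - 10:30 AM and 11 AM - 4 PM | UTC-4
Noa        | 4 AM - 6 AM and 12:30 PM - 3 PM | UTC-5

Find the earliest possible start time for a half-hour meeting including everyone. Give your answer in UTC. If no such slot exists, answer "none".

18:30

Jamal in UTC: 11:00-14:30, 18:30-20:00 (subtract 3h to convert from UTC+3).
Dmitri in UTC: 11:30-15:00, 17:30-19:00, 19:30-20:00 (add 7h to convert from UTC-7).
Yosef in UTC: 13:00-14:30, 15:00-20:00 (add 4h to convert from UTC-4).
Noa in UTC: 09:00-11:00, 17:30-20:00 (add 5h to convert from UTC-5).
Jamal ∩ Dmitri: 11:30-14:30, 18:30-19:00, 19:30-20:00.
Jamal ∩ Dmitri ∩ Yosef: 13:00-14:30, 18:30-19:00, 19:30-20:00.
Jamal ∩ Dmitri ∩ Yosef ∩ Noa: 18:30-19:00, 19:30-20:00.
Those are the intersection windows.
The first common window of at least 30 minutes is 18:30-19:00, so the earliest start is 18:30.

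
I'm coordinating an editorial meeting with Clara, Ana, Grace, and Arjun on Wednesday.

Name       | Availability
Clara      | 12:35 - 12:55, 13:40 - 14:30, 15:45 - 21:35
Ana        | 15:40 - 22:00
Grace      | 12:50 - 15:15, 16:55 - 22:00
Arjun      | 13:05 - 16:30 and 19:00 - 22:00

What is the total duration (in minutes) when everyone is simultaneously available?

155

Clara ∩ Ana: 15:45-21:35.
Clara ∩ Ana ∩ Grace: 16:55-21:35.
Clara ∩ Ana ∩ Grace ∩ Arjun: 19:00-21:35.
That's a single block of 155 minutes.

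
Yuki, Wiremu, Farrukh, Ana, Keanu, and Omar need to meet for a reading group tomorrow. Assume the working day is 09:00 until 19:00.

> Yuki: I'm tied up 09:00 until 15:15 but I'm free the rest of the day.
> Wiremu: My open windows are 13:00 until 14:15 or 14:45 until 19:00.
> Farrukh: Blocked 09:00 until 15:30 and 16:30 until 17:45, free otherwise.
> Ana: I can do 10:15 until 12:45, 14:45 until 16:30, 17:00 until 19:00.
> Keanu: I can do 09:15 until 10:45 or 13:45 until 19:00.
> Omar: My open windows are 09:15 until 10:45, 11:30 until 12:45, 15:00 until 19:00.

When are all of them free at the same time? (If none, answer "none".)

Yuki free: 15:15-19:00 (invert busy blocks within the working day).
Wiremu free: 13:00-14:15, 14:45-19:00.
Farrukh free: 15:30-16:30, 17:45-19:00 (invert busy blocks within the working day).
Ana free: 10:15-12:45, 14:45-16:30, 17:00-19:00.
Keanu free: 09:15-10:45, 13:45-19:00.
Omar free: 09:15-10:45, 11:30-12:45, 15:00-19:00.
Yuki ∩ Wiremu: 15:15-19:00.
Yuki ∩ Wiremu ∩ Farrukh: 15:30-16:30, 17:45-19:00.
Yuki ∩ Wiremu ∩ Farrukh ∩ Ana: 15:30-16:30, 17:45-19:00.
Yuki ∩ Wiremu ∩ Farrukh ∩ Ana ∩ Keanu: 15:30-16:30, 17:45-19:00.
Yuki ∩ Wiremu ∩ Farrukh ∩ Ana ∩ Keanu ∩ Omar: 15:30-16:30, 17:45-19:00.
Those are the intersection windows.

15:30-16:30, 17:45-19:00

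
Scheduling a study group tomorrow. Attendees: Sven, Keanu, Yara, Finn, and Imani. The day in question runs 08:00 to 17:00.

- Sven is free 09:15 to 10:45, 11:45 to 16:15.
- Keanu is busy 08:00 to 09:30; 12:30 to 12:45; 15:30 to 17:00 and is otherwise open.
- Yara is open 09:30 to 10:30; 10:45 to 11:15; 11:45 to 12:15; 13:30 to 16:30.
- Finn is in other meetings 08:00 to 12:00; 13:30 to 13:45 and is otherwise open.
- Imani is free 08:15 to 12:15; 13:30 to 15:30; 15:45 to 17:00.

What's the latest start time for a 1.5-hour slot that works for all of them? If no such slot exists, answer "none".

14:00

Sven free: 09:15-10:45, 11:45-16:15.
Keanu free: 09:30-12:30, 12:45-15:30 (invert busy blocks within the working day).
Yara free: 09:30-10:30, 10:45-11:15, 11:45-12:15, 13:30-16:30.
Finn free: 12:00-13:30, 13:45-17:00 (invert busy blocks within the working day).
Imani free: 08:15-12:15, 13:30-15:30, 15:45-17:00.
Sven ∩ Keanu: 09:30-10:45, 11:45-12:30, 12:45-15:30.
Sven ∩ Keanu ∩ Yara: 09:30-10:30, 11:45-12:15, 13:30-15:30.
Sven ∩ Keanu ∩ Yara ∩ Finn: 12:00-12:15, 13:45-15:30.
Sven ∩ Keanu ∩ Yara ∩ Finn ∩ Imani: 12:00-12:15, 13:45-15:30.
The last common window of at least 90 minutes is 13:45-15:30; a 90-minute meeting can start as late as 14:00 and still end by 15:30.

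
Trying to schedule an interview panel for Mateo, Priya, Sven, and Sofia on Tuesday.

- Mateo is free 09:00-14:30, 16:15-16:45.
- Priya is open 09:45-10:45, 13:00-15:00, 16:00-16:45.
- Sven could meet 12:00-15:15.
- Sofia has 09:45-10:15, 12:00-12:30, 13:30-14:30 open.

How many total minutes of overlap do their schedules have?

Mateo ∩ Priya: 09:45-10:45, 13:00-14:30, 16:15-16:45.
Mateo ∩ Priya ∩ Sven: 13:00-14:30.
Mateo ∩ Priya ∩ Sven ∩ Sofia: 13:30-14:30.
So the common availability across everyone is 13:30-14:30.
That's a single block of 60 minutes.

60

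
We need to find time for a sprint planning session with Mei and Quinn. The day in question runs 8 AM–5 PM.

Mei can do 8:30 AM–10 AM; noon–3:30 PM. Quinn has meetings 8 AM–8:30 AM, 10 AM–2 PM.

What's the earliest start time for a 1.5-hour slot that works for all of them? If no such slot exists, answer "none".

08:30

Mei free: 08:30-10:00, 12:00-15:30.
Quinn free: 08:30-10:00, 14:00-17:00 (invert busy blocks within the working day).
Mei ∩ Quinn: 08:30-10:00, 14:00-15:30.
Those are the intersection windows.
The first common window of at least 90 minutes is 08:30-10:00, so the earliest start is 08:30.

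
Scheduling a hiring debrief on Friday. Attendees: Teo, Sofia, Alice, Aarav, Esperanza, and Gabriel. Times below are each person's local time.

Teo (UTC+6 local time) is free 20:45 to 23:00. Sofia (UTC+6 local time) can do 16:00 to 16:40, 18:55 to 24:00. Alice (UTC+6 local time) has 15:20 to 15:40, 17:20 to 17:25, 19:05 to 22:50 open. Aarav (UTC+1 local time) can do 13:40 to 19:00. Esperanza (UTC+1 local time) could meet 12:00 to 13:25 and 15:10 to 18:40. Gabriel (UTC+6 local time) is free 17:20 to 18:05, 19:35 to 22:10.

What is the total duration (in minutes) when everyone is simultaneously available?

85

Teo in UTC: 14:45-17:00 (subtract 6h to convert from UTC+6).
Sofia in UTC: 10:00-10:40, 12:55-18:00 (subtract 6h to convert from UTC+6).
Alice in UTC: 09:20-09:40, 11:20-11:25, 13:05-16:50 (subtract 6h to convert from UTC+6).
Aarav in UTC: 12:40-18:00 (subtract 1h to convert from UTC+1).
Esperanza in UTC: 11:00-12:25, 14:10-17:40 (subtract 1h to convert from UTC+1).
Gabriel in UTC: 11:20-12:05, 13:35-16:10 (subtract 6h to convert from UTC+6).
Teo ∩ Sofia: 14:45-17:00.
Teo ∩ Sofia ∩ Alice: 14:45-16:50.
Teo ∩ Sofia ∩ Alice ∩ Aarav: 14:45-16:50.
Teo ∩ Sofia ∩ Alice ∩ Aarav ∩ Esperanza: 14:45-16:50.
Teo ∩ Sofia ∩ Alice ∩ Aarav ∩ Esperanza ∩ Gabriel: 14:45-16:10.
Those are the intersection windows.
That's a single block of 85 minutes.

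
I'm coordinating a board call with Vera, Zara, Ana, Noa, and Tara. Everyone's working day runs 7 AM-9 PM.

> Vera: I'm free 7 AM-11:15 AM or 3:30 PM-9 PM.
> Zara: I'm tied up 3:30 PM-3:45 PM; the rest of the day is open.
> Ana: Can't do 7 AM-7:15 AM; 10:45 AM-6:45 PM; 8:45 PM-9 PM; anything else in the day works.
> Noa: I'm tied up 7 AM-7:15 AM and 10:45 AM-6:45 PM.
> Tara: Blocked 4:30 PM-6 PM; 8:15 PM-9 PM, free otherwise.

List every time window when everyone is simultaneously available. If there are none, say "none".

Vera free: 07:00-11:15, 15:30-21:00.
Zara free: 07:00-15:30, 15:45-21:00 (invert busy blocks within the working day).
Ana free: 07:15-10:45, 18:45-20:45 (invert busy blocks within the working day).
Noa free: 07:15-10:45, 18:45-21:00 (invert busy blocks within the working day).
Tara free: 07:00-16:30, 18:00-20:15 (invert busy blocks within the working day).
Vera ∩ Zara: 07:00-11:15, 15:45-21:00.
Vera ∩ Zara ∩ Ana: 07:15-10:45, 18:45-20:45.
Vera ∩ Zara ∩ Ana ∩ Noa: 07:15-10:45, 18:45-20:45.
Vera ∩ Zara ∩ Ana ∩ Noa ∩ Tara: 07:15-10:45, 18:45-20:15.
Those are the intersection windows.

07:15-10:45, 18:45-20:15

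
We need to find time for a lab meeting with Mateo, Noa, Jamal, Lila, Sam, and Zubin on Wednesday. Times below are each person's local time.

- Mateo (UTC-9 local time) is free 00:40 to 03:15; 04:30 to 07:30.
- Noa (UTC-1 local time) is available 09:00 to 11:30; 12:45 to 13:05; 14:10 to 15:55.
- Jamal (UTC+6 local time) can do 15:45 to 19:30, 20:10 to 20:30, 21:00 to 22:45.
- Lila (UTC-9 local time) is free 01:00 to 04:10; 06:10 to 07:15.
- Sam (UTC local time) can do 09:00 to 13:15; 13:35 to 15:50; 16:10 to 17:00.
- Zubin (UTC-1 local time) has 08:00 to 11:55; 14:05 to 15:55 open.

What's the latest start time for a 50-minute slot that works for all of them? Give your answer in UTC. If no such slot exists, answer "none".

Mateo in UTC: 09:40-12:15, 13:30-16:30 (add 9h to convert from UTC-9).
Noa in UTC: 10:00-12:30, 13:45-14:05, 15:10-16:55 (add 1h to convert from UTC-1).
Jamal in UTC: 09:45-13:30, 14:10-14:30, 15:00-16:45 (subtract 6h to convert from UTC+6).
Lila in UTC: 10:00-13:10, 15:10-16:15 (add 9h to convert from UTC-9).
Sam in UTC: 09:00-13:15, 13:35-15:50, 16:10-17:00.
Zubin in UTC: 09:00-12:55, 15:05-16:55 (add 1h to convert from UTC-1).
Mateo ∩ Noa: 10:00-12:15, 13:45-14:05, 15:10-16:30.
Mateo ∩ Noa ∩ Jamal: 10:00-12:15, 15:10-16:30.
Mateo ∩ Noa ∩ Jamal ∩ Lila: 10:00-12:15, 15:10-16:15.
Mateo ∩ Noa ∩ Jamal ∩ Lila ∩ Sam: 10:00-12:15, 15:10-15:50, 16:10-16:15.
Mateo ∩ Noa ∩ Jamal ∩ Lila ∩ Sam ∩ Zubin: 10:00-12:15, 15:10-15:50, 16:10-16:15.
Those are the intersection windows.
The last common window of at least 50 minutes is 10:00-12:15; a 50-minute meeting can start as late as 11:25 and still end by 12:15.

11:25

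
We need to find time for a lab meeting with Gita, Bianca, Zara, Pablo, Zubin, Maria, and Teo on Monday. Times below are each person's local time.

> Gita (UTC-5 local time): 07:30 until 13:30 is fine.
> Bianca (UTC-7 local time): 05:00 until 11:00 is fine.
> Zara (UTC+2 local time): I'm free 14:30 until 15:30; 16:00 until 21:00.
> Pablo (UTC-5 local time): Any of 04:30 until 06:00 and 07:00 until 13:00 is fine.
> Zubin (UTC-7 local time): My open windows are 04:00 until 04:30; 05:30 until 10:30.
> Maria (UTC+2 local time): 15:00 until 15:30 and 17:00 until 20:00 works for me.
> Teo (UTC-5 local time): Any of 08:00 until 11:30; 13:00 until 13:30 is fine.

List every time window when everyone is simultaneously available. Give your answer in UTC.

13:00-13:30, 15:00-16:30

Gita in UTC: 12:30-18:30 (add 5h to convert from UTC-5).
Bianca in UTC: 12:00-18:00 (add 7h to convert from UTC-7).
Zara in UTC: 12:30-13:30, 14:00-19:00 (subtract 2h to convert from UTC+2).
Pablo in UTC: 09:30-11:00, 12:00-18:00 (add 5h to convert from UTC-5).
Zubin in UTC: 11:00-11:30, 12:30-17:30 (add 7h to convert from UTC-7).
Maria in UTC: 13:00-13:30, 15:00-18:00 (subtract 2h to convert from UTC+2).
Teo in UTC: 13:00-16:30, 18:00-18:30 (add 5h to convert from UTC-5).
Gita ∩ Bianca: 12:30-18:00.
Gita ∩ Bianca ∩ Zara: 12:30-13:30, 14:00-18:00.
Gita ∩ Bianca ∩ Zara ∩ Pablo: 12:30-13:30, 14:00-18:00.
Gita ∩ Bianca ∩ Zara ∩ Pablo ∩ Zubin: 12:30-13:30, 14:00-17:30.
Gita ∩ Bianca ∩ Zara ∩ Pablo ∩ Zubin ∩ Maria: 13:00-13:30, 15:00-17:30.
Gita ∩ Bianca ∩ Zara ∩ Pablo ∩ Zubin ∩ Maria ∩ Teo: 13:00-13:30, 15:00-16:30.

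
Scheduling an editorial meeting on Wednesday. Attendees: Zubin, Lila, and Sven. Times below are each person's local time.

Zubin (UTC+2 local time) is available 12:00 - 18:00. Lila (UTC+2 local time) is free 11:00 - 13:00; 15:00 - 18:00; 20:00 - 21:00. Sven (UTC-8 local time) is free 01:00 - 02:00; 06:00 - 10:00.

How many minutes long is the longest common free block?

120

Zubin in UTC: 10:00-16:00 (subtract 2h to convert from UTC+2).
Lila in UTC: 09:00-11:00, 13:00-16:00, 18:00-19:00 (subtract 2h to convert from UTC+2).
Sven in UTC: 09:00-10:00, 14:00-18:00 (add 8h to convert from UTC-8).
Zubin ∩ Lila: 10:00-11:00, 13:00-16:00.
Zubin ∩ Lila ∩ Sven: 14:00-16:00.
The longest is 14:00-16:00 at 120 minutes.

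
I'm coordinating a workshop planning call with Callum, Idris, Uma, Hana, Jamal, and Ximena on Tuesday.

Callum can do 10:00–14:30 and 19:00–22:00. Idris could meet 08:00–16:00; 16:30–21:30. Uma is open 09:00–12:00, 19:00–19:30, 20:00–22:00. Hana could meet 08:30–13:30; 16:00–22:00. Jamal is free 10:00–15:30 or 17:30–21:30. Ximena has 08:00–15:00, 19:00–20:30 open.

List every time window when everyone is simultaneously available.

10:00-12:00, 19:00-19:30, 20:00-20:30

Callum ∩ Idris: 10:00-14:30, 19:00-21:30.
Callum ∩ Idris ∩ Uma: 10:00-12:00, 19:00-19:30, 20:00-21:30.
Callum ∩ Idris ∩ Uma ∩ Hana: 10:00-12:00, 19:00-19:30, 20:00-21:30.
Callum ∩ Idris ∩ Uma ∩ Hana ∩ Jamal: 10:00-12:00, 19:00-19:30, 20:00-21:30.
Callum ∩ Idris ∩ Uma ∩ Hana ∩ Jamal ∩ Ximena: 10:00-12:00, 19:00-19:30, 20:00-20:30.
So the common availability across everyone is 10:00-12:00, 19:00-19:30, 20:00-20:30.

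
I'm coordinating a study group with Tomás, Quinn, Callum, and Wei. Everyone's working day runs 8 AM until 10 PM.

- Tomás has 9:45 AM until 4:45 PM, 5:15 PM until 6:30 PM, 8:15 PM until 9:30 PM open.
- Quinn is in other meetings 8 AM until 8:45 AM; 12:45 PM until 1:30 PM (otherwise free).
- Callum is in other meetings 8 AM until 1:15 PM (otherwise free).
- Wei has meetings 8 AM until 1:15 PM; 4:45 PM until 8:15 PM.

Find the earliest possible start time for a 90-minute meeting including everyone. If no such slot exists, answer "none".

13:30

Tomás free: 09:45-16:45, 17:15-18:30, 20:15-21:30.
Quinn free: 08:45-12:45, 13:30-22:00 (invert busy blocks within the working day).
Callum free: 13:15-22:00 (invert busy blocks within the working day).
Wei free: 13:15-16:45, 20:15-22:00 (invert busy blocks within the working day).
Tomás ∩ Quinn: 09:45-12:45, 13:30-16:45, 17:15-18:30, 20:15-21:30.
Tomás ∩ Quinn ∩ Callum: 13:30-16:45, 17:15-18:30, 20:15-21:30.
Tomás ∩ Quinn ∩ Callum ∩ Wei: 13:30-16:45, 20:15-21:30.
Those are the intersection windows.
The first common window of at least 90 minutes is 13:30-16:45, so the earliest start is 13:30.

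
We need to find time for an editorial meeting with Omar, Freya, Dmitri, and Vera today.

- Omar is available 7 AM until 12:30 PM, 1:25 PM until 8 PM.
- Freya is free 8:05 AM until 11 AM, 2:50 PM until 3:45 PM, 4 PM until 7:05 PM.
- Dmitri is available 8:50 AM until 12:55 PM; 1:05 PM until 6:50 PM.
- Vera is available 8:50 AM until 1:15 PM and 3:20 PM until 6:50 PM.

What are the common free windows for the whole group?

08:50-11:00, 15:20-15:45, 16:00-18:50

Omar ∩ Freya: 08:05-11:00, 14:50-15:45, 16:00-19:05.
Omar ∩ Freya ∩ Dmitri: 08:50-11:00, 14:50-15:45, 16:00-18:50.
Omar ∩ Freya ∩ Dmitri ∩ Vera: 08:50-11:00, 15:20-15:45, 16:00-18:50.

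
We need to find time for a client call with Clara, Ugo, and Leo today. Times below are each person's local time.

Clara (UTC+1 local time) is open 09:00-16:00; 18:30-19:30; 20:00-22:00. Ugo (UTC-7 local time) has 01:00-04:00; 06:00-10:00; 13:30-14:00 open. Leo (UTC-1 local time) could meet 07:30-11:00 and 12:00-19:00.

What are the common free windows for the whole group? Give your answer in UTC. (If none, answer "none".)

Clara in UTC: 08:00-15:00, 17:30-18:30, 19:00-21:00 (subtract 1h to convert from UTC+1).
Ugo in UTC: 08:00-11:00, 13:00-17:00, 20:30-21:00 (add 7h to convert from UTC-7).
Leo in UTC: 08:30-12:00, 13:00-20:00 (add 1h to convert from UTC-1).
Clara ∩ Ugo: 08:00-11:00, 13:00-15:00, 20:30-21:00.
Clara ∩ Ugo ∩ Leo: 08:30-11:00, 13:00-15:00.
Those are the intersection windows.

08:30-11:00, 13:00-15:00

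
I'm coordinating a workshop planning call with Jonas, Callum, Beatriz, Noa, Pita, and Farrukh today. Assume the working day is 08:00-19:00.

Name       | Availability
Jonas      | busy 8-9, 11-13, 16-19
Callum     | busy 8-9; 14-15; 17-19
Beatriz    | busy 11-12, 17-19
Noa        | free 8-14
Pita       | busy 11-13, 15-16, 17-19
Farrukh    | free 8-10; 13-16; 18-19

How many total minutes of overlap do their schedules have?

120

Jonas free: 09:00-11:00, 13:00-16:00 (invert busy blocks within the working day).
Callum free: 09:00-14:00, 15:00-17:00 (invert busy blocks within the working day).
Beatriz free: 08:00-11:00, 12:00-17:00 (invert busy blocks within the working day).
Noa free: 08:00-14:00.
Pita free: 08:00-11:00, 13:00-15:00, 16:00-17:00 (invert busy blocks within the working day).
Farrukh free: 08:00-10:00, 13:00-16:00, 18:00-19:00.
Jonas ∩ Callum: 09:00-11:00, 13:00-14:00, 15:00-16:00.
Jonas ∩ Callum ∩ Beatriz: 09:00-11:00, 13:00-14:00, 15:00-16:00.
Jonas ∩ Callum ∩ Beatriz ∩ Noa: 09:00-11:00, 13:00-14:00.
Jonas ∩ Callum ∩ Beatriz ∩ Noa ∩ Pita: 09:00-11:00, 13:00-14:00.
Jonas ∩ Callum ∩ Beatriz ∩ Noa ∩ Pita ∩ Farrukh: 09:00-10:00, 13:00-14:00.
So the common availability across everyone is 09:00-10:00, 13:00-14:00.
Summing the common windows: 60 + 60 = 120 minutes.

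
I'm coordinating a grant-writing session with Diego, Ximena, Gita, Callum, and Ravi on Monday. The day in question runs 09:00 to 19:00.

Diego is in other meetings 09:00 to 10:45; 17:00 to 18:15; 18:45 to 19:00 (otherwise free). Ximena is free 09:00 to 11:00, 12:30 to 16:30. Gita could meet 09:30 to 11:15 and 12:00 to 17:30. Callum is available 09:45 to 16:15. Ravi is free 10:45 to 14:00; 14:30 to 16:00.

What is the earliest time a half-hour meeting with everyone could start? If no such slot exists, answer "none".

Diego free: 10:45-17:00, 18:15-18:45 (invert busy blocks within the working day).
Ximena free: 09:00-11:00, 12:30-16:30.
Gita free: 09:30-11:15, 12:00-17:30.
Callum free: 09:45-16:15.
Ravi free: 10:45-14:00, 14:30-16:00.
Diego ∩ Ximena: 10:45-11:00, 12:30-16:30.
Diego ∩ Ximena ∩ Gita: 10:45-11:00, 12:30-16:30.
Diego ∩ Ximena ∩ Gita ∩ Callum: 10:45-11:00, 12:30-16:15.
Diego ∩ Ximena ∩ Gita ∩ Callum ∩ Ravi: 10:45-11:00, 12:30-14:00, 14:30-16:00.
The first common window of at least 30 minutes is 12:30-14:00, so the earliest start is 12:30.

12:30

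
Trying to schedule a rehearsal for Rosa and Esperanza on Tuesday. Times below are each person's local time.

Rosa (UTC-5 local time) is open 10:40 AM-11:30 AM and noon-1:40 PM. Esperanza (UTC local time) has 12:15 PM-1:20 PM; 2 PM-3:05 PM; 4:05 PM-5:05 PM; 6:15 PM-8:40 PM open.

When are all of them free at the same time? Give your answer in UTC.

16:05-16:30, 17:00-17:05, 18:15-18:40

Rosa in UTC: 15:40-16:30, 17:00-18:40 (add 5h to convert from UTC-5).
Esperanza in UTC: 12:15-13:20, 14:00-15:05, 16:05-17:05, 18:15-20:40.
Rosa ∩ Esperanza: 16:05-16:30, 17:00-17:05, 18:15-18:40.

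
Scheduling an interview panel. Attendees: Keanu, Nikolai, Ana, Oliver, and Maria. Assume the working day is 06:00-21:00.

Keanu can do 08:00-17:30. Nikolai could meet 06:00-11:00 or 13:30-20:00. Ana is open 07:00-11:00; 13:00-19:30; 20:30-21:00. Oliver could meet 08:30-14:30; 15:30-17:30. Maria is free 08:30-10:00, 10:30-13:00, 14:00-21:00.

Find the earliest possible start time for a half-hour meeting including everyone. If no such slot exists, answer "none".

Keanu ∩ Nikolai: 08:00-11:00, 13:30-17:30.
Keanu ∩ Nikolai ∩ Ana: 08:00-11:00, 13:30-17:30.
Keanu ∩ Nikolai ∩ Ana ∩ Oliver: 08:30-11:00, 13:30-14:30, 15:30-17:30.
Keanu ∩ Nikolai ∩ Ana ∩ Oliver ∩ Maria: 08:30-10:00, 10:30-11:00, 14:00-14:30, 15:30-17:30.
So the common availability across everyone is 08:30-10:00, 10:30-11:00, 14:00-14:30, 15:30-17:30.
The first common window of at least 30 minutes is 08:30-10:00, so the earliest start is 08:30.

08:30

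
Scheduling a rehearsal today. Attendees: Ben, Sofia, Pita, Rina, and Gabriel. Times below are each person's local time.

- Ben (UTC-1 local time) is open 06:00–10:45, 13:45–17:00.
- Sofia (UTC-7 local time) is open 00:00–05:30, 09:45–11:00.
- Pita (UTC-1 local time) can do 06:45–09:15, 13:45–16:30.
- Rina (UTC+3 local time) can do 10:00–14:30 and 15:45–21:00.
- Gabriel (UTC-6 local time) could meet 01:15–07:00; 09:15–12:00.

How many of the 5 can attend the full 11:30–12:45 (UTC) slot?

1

Ben in UTC: 07:00-11:45, 14:45-18:00 (add 1h to convert from UTC-1).
Sofia in UTC: 07:00-12:30, 16:45-18:00 (add 7h to convert from UTC-7).
Pita in UTC: 07:45-10:15, 14:45-17:30 (add 1h to convert from UTC-1).
Rina in UTC: 07:00-11:30, 12:45-18:00 (subtract 3h to convert from UTC+3).
Gabriel in UTC: 07:15-13:00, 15:15-18:00 (add 6h to convert from UTC-6).
Gabriel can make the full 11:30-12:45 slot — that's 1.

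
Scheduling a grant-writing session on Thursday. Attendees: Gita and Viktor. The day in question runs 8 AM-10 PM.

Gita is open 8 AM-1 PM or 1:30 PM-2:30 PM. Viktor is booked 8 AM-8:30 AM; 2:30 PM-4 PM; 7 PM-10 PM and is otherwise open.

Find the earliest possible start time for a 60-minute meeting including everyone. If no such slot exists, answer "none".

08:30

Gita free: 08:00-13:00, 13:30-14:30.
Viktor free: 08:30-14:30, 16:00-19:00 (invert busy blocks within the working day).
Gita ∩ Viktor: 08:30-13:00, 13:30-14:30.
The first common window of at least 60 minutes is 08:30-13:00, so the earliest start is 08:30.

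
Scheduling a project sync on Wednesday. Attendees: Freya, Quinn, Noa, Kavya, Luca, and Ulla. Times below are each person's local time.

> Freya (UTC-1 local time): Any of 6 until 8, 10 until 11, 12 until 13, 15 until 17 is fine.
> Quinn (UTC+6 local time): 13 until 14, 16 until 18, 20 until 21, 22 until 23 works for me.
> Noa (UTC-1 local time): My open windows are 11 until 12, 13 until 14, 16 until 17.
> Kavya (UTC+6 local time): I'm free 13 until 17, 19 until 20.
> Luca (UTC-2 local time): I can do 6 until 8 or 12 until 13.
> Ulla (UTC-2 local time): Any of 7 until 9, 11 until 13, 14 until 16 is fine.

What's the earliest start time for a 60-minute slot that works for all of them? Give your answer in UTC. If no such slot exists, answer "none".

none

Freya in UTC: 07:00-09:00, 11:00-12:00, 13:00-14:00, 16:00-18:00 (add 1h to convert from UTC-1).
Quinn in UTC: 07:00-08:00, 10:00-12:00, 14:00-15:00, 16:00-17:00 (subtract 6h to convert from UTC+6).
Noa in UTC: 12:00-13:00, 14:00-15:00, 17:00-18:00 (add 1h to convert from UTC-1).
Kavya in UTC: 07:00-11:00, 13:00-14:00 (subtract 6h to convert from UTC+6).
Luca in UTC: 08:00-10:00, 14:00-15:00 (add 2h to convert from UTC-2).
Ulla in UTC: 09:00-11:00, 13:00-15:00, 16:00-18:00 (add 2h to convert from UTC-2).
Freya ∩ Quinn: 07:00-08:00, 11:00-12:00, 16:00-17:00.
Freya ∩ Quinn ∩ Noa: ∅.
Freya ∩ Quinn ∩ Noa ∩ Kavya: ∅.
Freya ∩ Quinn ∩ Noa ∩ Kavya ∩ Luca: ∅.
Freya ∩ Quinn ∩ Noa ∩ Kavya ∩ Luca ∩ Ulla: ∅.
There is no time when everyone is free.
No common window is at least 60 minutes long.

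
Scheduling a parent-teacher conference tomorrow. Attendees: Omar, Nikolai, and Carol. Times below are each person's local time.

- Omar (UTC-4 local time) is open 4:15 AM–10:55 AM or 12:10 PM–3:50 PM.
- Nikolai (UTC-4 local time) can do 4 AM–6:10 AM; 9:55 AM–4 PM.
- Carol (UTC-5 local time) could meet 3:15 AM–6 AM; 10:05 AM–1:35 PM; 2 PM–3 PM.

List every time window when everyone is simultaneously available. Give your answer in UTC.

08:15-10:10, 16:10-18:35, 19:00-19:50

Omar in UTC: 08:15-14:55, 16:10-19:50 (add 4h to convert from UTC-4).
Nikolai in UTC: 08:00-10:10, 13:55-20:00 (add 4h to convert from UTC-4).
Carol in UTC: 08:15-11:00, 15:05-18:35, 19:00-20:00 (add 5h to convert from UTC-5).
Omar ∩ Nikolai: 08:15-10:10, 13:55-14:55, 16:10-19:50.
Omar ∩ Nikolai ∩ Carol: 08:15-10:10, 16:10-18:35, 19:00-19:50.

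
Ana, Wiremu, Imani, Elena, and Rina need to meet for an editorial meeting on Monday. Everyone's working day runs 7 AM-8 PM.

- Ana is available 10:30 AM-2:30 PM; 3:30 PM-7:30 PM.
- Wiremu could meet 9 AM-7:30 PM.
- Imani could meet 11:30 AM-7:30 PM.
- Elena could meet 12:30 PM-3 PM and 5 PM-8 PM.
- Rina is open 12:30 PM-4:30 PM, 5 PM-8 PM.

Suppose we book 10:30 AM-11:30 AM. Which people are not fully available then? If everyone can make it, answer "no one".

Elena, Imani, Rina

Ana: free for 10:30-11:30. Wiremu: free for 10:30-11:30. Imani: not fully free for 10:30-11:30. Elena: not fully free for 10:30-11:30. Rina: not fully free for 10:30-11:30.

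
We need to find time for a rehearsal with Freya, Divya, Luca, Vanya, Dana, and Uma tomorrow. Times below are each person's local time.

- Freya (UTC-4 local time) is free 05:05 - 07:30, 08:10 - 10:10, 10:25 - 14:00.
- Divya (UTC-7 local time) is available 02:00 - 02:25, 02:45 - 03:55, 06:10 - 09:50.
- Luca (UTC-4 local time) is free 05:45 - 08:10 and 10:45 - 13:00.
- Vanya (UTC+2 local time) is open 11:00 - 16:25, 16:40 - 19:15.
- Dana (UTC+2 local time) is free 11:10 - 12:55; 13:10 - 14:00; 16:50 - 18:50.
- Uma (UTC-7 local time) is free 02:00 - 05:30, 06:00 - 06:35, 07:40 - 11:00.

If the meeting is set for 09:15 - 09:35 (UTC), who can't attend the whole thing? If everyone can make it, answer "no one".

Freya in UTC: 09:05-11:30, 12:10-14:10, 14:25-18:00 (add 4h to convert from UTC-4).
Divya in UTC: 09:00-09:25, 09:45-10:55, 13:10-16:50 (add 7h to convert from UTC-7).
Luca in UTC: 09:45-12:10, 14:45-17:00 (add 4h to convert from UTC-4).
Vanya in UTC: 09:00-14:25, 14:40-17:15 (subtract 2h to convert from UTC+2).
Dana in UTC: 09:10-10:55, 11:10-12:00, 14:50-16:50 (subtract 2h to convert from UTC+2).
Uma in UTC: 09:00-12:30, 13:00-13:35, 14:40-18:00 (add 7h to convert from UTC-7).
Freya: free for 09:15-09:35. Divya: not fully free for 09:15-09:35. Luca: not fully free for 09:15-09:35. Vanya: free for 09:15-09:35. Dana: free for 09:15-09:35. Uma: free for 09:15-09:35.

Divya, Luca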